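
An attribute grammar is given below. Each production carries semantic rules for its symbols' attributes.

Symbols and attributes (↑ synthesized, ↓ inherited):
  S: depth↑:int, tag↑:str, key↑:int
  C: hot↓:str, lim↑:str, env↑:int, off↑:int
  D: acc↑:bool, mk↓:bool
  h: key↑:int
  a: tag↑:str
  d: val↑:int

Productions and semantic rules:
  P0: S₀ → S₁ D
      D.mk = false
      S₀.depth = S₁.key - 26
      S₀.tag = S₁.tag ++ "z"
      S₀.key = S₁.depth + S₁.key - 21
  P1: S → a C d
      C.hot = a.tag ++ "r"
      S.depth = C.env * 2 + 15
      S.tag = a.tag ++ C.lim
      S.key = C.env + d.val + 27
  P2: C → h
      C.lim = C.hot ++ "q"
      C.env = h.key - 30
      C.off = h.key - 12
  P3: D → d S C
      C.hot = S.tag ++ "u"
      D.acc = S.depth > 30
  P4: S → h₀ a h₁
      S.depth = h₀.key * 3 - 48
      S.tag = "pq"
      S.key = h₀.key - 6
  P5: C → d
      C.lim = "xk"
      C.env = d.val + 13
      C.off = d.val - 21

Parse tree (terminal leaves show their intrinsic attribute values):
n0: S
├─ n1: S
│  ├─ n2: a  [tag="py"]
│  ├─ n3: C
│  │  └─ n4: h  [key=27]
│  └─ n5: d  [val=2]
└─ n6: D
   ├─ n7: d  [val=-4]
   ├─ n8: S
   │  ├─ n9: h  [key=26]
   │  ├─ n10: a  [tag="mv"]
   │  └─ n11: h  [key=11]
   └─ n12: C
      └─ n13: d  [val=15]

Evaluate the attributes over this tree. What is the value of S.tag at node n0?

"pypyrqz"

1. n2.tag = "py"  [terminal]
2. n3.hot = "pyr"  [a.tag ++ "r"]
3. n4.key = 27  [terminal]
4. n3.lim = "pyrq"  [C.hot ++ "q"]
5. n3.env = -3  [h.key - 30]
6. n3.off = 15  [h.key - 12]
7. n5.val = 2  [terminal]
8. n1.depth = 9  [C.env * 2 + 15]
9. n1.tag = "pypyrq"  [a.tag ++ C.lim]
10. n1.key = 26  [C.env + d.val + 27]
11. n6.mk = false  [false]
12. n7.val = -4  [terminal]
13. n9.key = 26  [terminal]
14. n10.tag = "mv"  [terminal]
15. n11.key = 11  [terminal]
16. n8.depth = 30  [h₀.key * 3 - 48]
17. n8.tag = "pq"  ["pq"]
18. n8.key = 20  [h₀.key - 6]
19. n12.hot = "pqu"  [S.tag ++ "u"]
20. n13.val = 15  [terminal]
21. n12.lim = "xk"  ["xk"]
22. n12.env = 28  [d.val + 13]
23. n12.off = -6  [d.val - 21]
24. n6.acc = false  [S.depth > 30]
25. n0.depth = 0  [S₁.key - 26]
26. n0.tag = "pypyrqz"  [S₁.tag ++ "z"]
27. n0.key = 14  [S₁.depth + S₁.key - 21]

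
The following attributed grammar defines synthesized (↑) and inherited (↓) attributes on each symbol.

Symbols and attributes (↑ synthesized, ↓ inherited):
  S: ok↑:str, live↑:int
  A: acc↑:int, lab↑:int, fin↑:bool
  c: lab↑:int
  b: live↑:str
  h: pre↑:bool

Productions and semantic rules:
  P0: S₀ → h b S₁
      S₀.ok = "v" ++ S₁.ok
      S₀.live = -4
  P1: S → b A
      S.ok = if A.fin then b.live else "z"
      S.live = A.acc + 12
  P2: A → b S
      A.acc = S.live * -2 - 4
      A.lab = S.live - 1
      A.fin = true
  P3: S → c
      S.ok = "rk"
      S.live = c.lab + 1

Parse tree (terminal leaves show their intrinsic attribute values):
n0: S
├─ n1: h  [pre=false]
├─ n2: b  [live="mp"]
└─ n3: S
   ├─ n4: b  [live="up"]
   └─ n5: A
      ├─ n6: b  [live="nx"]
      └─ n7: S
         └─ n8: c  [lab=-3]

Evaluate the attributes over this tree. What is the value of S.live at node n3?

1. n1.pre = false  [terminal]
2. n2.live = "mp"  [terminal]
3. n4.live = "up"  [terminal]
4. n6.live = "nx"  [terminal]
5. n8.lab = -3  [terminal]
6. n7.ok = "rk"  ["rk"]
7. n7.live = -2  [c.lab + 1]
8. n5.acc = 0  [S.live * -2 - 4]
9. n5.lab = -3  [S.live - 1]
10. n5.fin = true  [true]
11. n3.ok = "up"  [if A.fin then b.live else "z"]
12. n3.live = 12  [A.acc + 12]
13. n0.ok = "vup"  ["v" ++ S₁.ok]
14. n0.live = -4  [-4]

12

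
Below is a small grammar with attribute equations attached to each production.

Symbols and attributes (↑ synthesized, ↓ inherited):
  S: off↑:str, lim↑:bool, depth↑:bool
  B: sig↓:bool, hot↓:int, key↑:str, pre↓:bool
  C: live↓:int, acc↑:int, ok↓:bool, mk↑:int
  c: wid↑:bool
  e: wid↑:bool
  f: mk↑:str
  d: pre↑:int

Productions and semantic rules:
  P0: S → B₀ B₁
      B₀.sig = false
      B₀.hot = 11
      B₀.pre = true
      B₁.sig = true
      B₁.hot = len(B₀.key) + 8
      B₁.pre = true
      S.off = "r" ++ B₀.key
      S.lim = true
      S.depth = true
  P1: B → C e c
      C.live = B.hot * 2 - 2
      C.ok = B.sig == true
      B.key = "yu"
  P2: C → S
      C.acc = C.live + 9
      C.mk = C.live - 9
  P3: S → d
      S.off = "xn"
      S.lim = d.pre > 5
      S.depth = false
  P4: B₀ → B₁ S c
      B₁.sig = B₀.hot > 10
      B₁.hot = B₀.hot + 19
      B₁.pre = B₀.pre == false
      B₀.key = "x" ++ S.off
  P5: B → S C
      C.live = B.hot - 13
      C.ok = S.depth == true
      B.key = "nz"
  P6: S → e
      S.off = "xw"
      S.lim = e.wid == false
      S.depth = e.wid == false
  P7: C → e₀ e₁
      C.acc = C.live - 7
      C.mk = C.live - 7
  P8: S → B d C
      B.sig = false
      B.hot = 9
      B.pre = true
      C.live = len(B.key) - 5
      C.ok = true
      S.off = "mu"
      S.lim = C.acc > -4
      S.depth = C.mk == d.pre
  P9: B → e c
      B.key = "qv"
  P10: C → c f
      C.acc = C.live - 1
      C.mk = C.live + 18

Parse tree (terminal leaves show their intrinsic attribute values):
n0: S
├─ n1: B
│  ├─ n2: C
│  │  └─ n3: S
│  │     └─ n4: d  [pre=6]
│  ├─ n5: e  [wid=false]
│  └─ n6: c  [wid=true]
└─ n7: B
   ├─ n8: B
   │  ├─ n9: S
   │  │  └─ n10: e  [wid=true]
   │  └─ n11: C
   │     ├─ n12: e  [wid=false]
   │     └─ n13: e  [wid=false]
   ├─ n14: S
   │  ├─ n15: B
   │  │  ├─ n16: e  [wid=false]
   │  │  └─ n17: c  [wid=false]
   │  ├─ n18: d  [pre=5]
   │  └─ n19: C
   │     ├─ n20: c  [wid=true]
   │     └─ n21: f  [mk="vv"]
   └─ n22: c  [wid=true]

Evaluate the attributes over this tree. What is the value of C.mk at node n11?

9

1. n1.sig = false  [false]
2. n1.hot = 11  [11]
3. n1.pre = true  [true]
4. n2.live = 20  [B.hot * 2 - 2]
5. n2.ok = false  [B.sig == true]
6. n4.pre = 6  [terminal]
7. n3.off = "xn"  ["xn"]
8. n3.lim = true  [d.pre > 5]
9. n3.depth = false  [false]
10. n2.acc = 29  [C.live + 9]
11. n2.mk = 11  [C.live - 9]
12. n5.wid = false  [terminal]
13. n6.wid = true  [terminal]
14. n1.key = "yu"  ["yu"]
15. n7.sig = true  [true]
16. n7.hot = 10  [len(B₀.key) + 8]
17. n7.pre = true  [true]
18. n8.sig = false  [B₀.hot > 10]
19. n8.hot = 29  [B₀.hot + 19]
20. n8.pre = false  [B₀.pre == false]
21. n10.wid = true  [terminal]
22. n9.off = "xw"  ["xw"]
23. n9.lim = false  [e.wid == false]
24. n9.depth = false  [e.wid == false]
25. n11.live = 16  [B.hot - 13]
26. n11.ok = false  [S.depth == true]
27. n12.wid = false  [terminal]
28. n13.wid = false  [terminal]
29. n11.acc = 9  [C.live - 7]
30. n11.mk = 9  [C.live - 7]
31. n8.key = "nz"  ["nz"]
32. n15.sig = false  [false]
33. n15.hot = 9  [9]
34. n15.pre = true  [true]
35. n16.wid = false  [terminal]
36. n17.wid = false  [terminal]
37. n15.key = "qv"  ["qv"]
38. n18.pre = 5  [terminal]
39. n19.live = -3  [len(B.key) - 5]
40. n19.ok = true  [true]
41. n20.wid = true  [terminal]
42. n21.mk = "vv"  [terminal]
43. n19.acc = -4  [C.live - 1]
44. n19.mk = 15  [C.live + 18]
45. n14.off = "mu"  ["mu"]
46. n14.lim = false  [C.acc > -4]
47. n14.depth = false  [C.mk == d.pre]
48. n22.wid = true  [terminal]
49. n7.key = "xmu"  ["x" ++ S.off]
50. n0.off = "ryu"  ["r" ++ B₀.key]
51. n0.lim = true  [true]
52. n0.depth = true  [true]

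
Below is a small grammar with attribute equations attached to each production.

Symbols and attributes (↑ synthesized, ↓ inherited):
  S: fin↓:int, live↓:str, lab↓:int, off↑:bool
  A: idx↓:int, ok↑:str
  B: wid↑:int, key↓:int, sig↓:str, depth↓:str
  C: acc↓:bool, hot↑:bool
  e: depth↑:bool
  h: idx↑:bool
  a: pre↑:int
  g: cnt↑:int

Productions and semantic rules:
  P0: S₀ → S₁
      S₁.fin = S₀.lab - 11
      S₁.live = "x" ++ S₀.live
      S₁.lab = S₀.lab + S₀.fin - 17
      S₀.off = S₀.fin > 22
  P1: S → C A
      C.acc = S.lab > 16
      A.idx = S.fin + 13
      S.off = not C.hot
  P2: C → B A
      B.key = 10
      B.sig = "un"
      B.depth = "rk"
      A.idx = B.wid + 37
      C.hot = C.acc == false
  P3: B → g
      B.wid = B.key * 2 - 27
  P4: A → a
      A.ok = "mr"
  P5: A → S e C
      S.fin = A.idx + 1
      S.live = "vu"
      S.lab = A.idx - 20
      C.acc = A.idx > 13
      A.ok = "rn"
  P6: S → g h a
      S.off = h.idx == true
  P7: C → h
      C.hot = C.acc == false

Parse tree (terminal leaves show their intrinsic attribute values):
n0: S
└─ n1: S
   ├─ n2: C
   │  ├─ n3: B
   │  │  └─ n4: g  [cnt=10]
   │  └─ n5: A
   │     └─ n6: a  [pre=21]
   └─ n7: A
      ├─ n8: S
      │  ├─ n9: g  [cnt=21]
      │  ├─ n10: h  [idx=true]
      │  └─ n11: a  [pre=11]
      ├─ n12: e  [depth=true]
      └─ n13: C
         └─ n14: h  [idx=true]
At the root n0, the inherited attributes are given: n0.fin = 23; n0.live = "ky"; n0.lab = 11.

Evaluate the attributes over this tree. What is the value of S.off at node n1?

true

1. n0.fin = 23  [given at root]
2. n0.live = "ky"  [given at root]
3. n0.lab = 11  [given at root]
4. n1.fin = 0  [S₀.lab - 11]
5. n1.live = "xky"  ["x" ++ S₀.live]
6. n1.lab = 17  [S₀.lab + S₀.fin - 17]
7. n2.acc = true  [S.lab > 16]
8. n3.key = 10  [10]
9. n3.sig = "un"  ["un"]
10. n3.depth = "rk"  ["rk"]
11. n4.cnt = 10  [terminal]
12. n3.wid = -7  [B.key * 2 - 27]
13. n5.idx = 30  [B.wid + 37]
14. n6.pre = 21  [terminal]
15. n5.ok = "mr"  ["mr"]
16. n2.hot = false  [C.acc == false]
17. n7.idx = 13  [S.fin + 13]
18. n8.fin = 14  [A.idx + 1]
19. n8.live = "vu"  ["vu"]
20. n8.lab = -7  [A.idx - 20]
21. n9.cnt = 21  [terminal]
22. n10.idx = true  [terminal]
23. n11.pre = 11  [terminal]
24. n8.off = true  [h.idx == true]
25. n12.depth = true  [terminal]
26. n13.acc = false  [A.idx > 13]
27. n14.idx = true  [terminal]
28. n13.hot = true  [C.acc == false]
29. n7.ok = "rn"  ["rn"]
30. n1.off = true  [not C.hot]
31. n0.off = true  [S₀.fin > 22]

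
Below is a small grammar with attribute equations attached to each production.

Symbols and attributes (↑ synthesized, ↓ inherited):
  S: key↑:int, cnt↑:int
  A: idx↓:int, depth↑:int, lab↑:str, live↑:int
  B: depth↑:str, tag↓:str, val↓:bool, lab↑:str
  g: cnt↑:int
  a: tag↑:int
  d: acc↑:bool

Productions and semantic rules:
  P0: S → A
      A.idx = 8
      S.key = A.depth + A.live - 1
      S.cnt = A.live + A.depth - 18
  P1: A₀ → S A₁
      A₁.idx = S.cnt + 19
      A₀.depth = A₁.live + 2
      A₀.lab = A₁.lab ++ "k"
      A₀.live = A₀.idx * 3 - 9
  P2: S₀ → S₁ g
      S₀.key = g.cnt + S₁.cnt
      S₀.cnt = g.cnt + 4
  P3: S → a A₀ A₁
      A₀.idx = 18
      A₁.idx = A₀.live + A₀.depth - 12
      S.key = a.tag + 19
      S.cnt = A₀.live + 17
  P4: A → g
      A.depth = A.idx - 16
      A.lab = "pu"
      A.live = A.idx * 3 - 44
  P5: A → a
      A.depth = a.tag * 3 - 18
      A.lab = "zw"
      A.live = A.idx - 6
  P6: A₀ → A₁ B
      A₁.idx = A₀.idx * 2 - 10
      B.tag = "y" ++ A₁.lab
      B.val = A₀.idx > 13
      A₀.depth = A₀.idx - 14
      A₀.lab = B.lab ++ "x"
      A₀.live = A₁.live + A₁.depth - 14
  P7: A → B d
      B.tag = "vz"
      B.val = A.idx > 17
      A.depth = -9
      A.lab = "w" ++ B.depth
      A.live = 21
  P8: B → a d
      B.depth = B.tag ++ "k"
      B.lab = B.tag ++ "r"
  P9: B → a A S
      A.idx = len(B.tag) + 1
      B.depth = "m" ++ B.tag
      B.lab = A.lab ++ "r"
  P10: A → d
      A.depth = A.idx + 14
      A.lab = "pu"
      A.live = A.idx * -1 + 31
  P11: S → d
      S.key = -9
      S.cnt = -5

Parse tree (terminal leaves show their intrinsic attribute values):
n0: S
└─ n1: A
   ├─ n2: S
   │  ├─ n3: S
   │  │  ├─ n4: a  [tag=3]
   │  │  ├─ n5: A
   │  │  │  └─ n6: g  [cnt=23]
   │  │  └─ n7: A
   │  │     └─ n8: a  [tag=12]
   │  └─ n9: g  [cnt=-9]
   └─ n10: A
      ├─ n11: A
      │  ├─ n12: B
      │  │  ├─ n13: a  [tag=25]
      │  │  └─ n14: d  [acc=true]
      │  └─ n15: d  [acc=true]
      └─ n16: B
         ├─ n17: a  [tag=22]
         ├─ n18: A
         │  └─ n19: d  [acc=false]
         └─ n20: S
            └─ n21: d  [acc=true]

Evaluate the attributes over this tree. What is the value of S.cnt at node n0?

1. n1.idx = 8  [8]
2. n4.tag = 3  [terminal]
3. n5.idx = 18  [18]
4. n6.cnt = 23  [terminal]
5. n5.depth = 2  [A.idx - 16]
6. n5.lab = "pu"  ["pu"]
7. n5.live = 10  [A.idx * 3 - 44]
8. n7.idx = 0  [A₀.live + A₀.depth - 12]
9. n8.tag = 12  [terminal]
10. n7.depth = 18  [a.tag * 3 - 18]
11. n7.lab = "zw"  ["zw"]
12. n7.live = -6  [A.idx - 6]
13. n3.key = 22  [a.tag + 19]
14. n3.cnt = 27  [A₀.live + 17]
15. n9.cnt = -9  [terminal]
16. n2.key = 18  [g.cnt + S₁.cnt]
17. n2.cnt = -5  [g.cnt + 4]
18. n10.idx = 14  [S.cnt + 19]
19. n11.idx = 18  [A₀.idx * 2 - 10]
20. n12.tag = "vz"  ["vz"]
21. n12.val = true  [A.idx > 17]
22. n13.tag = 25  [terminal]
23. n14.acc = true  [terminal]
24. n12.depth = "vzk"  [B.tag ++ "k"]
25. n12.lab = "vzr"  [B.tag ++ "r"]
26. n15.acc = true  [terminal]
27. n11.depth = -9  [-9]
28. n11.lab = "wvzk"  ["w" ++ B.depth]
29. n11.live = 21  [21]
30. n16.tag = "ywvzk"  ["y" ++ A₁.lab]
31. n16.val = true  [A₀.idx > 13]
32. n17.tag = 22  [terminal]
33. n18.idx = 6  [len(B.tag) + 1]
34. n19.acc = false  [terminal]
35. n18.depth = 20  [A.idx + 14]
36. n18.lab = "pu"  ["pu"]
37. n18.live = 25  [A.idx * -1 + 31]
38. n21.acc = true  [terminal]
39. n20.key = -9  [-9]
40. n20.cnt = -5  [-5]
41. n16.depth = "mywvzk"  ["m" ++ B.tag]
42. n16.lab = "pur"  [A.lab ++ "r"]
43. n10.depth = 0  [A₀.idx - 14]
44. n10.lab = "purx"  [B.lab ++ "x"]
45. n10.live = -2  [A₁.live + A₁.depth - 14]
46. n1.depth = 0  [A₁.live + 2]
47. n1.lab = "purxk"  [A₁.lab ++ "k"]
48. n1.live = 15  [A₀.idx * 3 - 9]
49. n0.key = 14  [A.depth + A.live - 1]
50. n0.cnt = -3  [A.live + A.depth - 18]

-3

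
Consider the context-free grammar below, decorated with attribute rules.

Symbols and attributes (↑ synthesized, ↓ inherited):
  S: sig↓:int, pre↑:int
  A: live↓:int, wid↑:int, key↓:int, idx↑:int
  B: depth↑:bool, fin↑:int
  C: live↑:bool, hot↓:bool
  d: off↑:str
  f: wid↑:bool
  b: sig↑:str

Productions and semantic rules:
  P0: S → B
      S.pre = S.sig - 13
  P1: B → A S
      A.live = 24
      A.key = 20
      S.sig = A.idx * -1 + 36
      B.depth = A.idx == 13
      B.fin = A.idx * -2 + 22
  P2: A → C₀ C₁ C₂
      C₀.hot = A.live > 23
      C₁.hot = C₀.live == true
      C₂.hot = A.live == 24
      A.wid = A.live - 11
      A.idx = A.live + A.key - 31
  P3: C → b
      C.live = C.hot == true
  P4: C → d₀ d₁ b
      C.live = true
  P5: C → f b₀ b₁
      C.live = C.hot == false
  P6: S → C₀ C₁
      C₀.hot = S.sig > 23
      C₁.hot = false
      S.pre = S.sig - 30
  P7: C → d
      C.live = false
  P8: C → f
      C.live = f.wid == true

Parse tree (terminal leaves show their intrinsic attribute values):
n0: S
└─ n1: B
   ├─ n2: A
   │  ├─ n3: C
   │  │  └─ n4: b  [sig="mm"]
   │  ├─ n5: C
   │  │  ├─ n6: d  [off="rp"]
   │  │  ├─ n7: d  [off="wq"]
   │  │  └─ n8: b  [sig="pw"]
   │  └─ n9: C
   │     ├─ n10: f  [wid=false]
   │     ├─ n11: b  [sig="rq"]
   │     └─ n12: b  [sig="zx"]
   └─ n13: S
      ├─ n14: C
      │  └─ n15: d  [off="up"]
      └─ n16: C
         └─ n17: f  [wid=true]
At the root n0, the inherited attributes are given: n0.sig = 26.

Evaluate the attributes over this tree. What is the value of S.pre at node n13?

1. n0.sig = 26  [given at root]
2. n2.live = 24  [24]
3. n2.key = 20  [20]
4. n3.hot = true  [A.live > 23]
5. n4.sig = "mm"  [terminal]
6. n3.live = true  [C.hot == true]
7. n5.hot = true  [C₀.live == true]
8. n6.off = "rp"  [terminal]
9. n7.off = "wq"  [terminal]
10. n8.sig = "pw"  [terminal]
11. n5.live = true  [true]
12. n9.hot = true  [A.live == 24]
13. n10.wid = false  [terminal]
14. n11.sig = "rq"  [terminal]
15. n12.sig = "zx"  [terminal]
16. n9.live = false  [C.hot == false]
17. n2.wid = 13  [A.live - 11]
18. n2.idx = 13  [A.live + A.key - 31]
19. n13.sig = 23  [A.idx * -1 + 36]
20. n14.hot = false  [S.sig > 23]
21. n15.off = "up"  [terminal]
22. n14.live = false  [false]
23. n16.hot = false  [false]
24. n17.wid = true  [terminal]
25. n16.live = true  [f.wid == true]
26. n13.pre = -7  [S.sig - 30]
27. n1.depth = true  [A.idx == 13]
28. n1.fin = -4  [A.idx * -2 + 22]
29. n0.pre = 13  [S.sig - 13]

-7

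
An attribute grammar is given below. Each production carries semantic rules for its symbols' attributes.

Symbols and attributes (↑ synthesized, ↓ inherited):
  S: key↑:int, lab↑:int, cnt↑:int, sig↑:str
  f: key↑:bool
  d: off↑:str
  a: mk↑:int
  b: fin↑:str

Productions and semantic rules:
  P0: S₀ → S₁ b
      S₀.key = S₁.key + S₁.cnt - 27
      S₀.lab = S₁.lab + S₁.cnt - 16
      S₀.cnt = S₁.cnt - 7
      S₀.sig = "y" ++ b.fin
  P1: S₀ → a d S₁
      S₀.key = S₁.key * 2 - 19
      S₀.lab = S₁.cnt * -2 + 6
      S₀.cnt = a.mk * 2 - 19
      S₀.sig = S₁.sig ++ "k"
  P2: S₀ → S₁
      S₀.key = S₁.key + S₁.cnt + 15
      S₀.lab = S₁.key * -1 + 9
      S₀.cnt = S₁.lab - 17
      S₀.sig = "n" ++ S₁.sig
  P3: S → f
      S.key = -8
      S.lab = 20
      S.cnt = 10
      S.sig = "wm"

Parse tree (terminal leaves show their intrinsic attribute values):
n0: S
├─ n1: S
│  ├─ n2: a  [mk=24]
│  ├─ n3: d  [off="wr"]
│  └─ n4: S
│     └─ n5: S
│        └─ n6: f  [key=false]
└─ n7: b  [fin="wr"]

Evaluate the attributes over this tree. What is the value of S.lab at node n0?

13

1. n2.mk = 24  [terminal]
2. n3.off = "wr"  [terminal]
3. n6.key = false  [terminal]
4. n5.key = -8  [-8]
5. n5.lab = 20  [20]
6. n5.cnt = 10  [10]
7. n5.sig = "wm"  ["wm"]
8. n4.key = 17  [S₁.key + S₁.cnt + 15]
9. n4.lab = 17  [S₁.key * -1 + 9]
10. n4.cnt = 3  [S₁.lab - 17]
11. n4.sig = "nwm"  ["n" ++ S₁.sig]
12. n1.key = 15  [S₁.key * 2 - 19]
13. n1.lab = 0  [S₁.cnt * -2 + 6]
14. n1.cnt = 29  [a.mk * 2 - 19]
15. n1.sig = "nwmk"  [S₁.sig ++ "k"]
16. n7.fin = "wr"  [terminal]
17. n0.key = 17  [S₁.key + S₁.cnt - 27]
18. n0.lab = 13  [S₁.lab + S₁.cnt - 16]
19. n0.cnt = 22  [S₁.cnt - 7]
20. n0.sig = "ywr"  ["y" ++ b.fin]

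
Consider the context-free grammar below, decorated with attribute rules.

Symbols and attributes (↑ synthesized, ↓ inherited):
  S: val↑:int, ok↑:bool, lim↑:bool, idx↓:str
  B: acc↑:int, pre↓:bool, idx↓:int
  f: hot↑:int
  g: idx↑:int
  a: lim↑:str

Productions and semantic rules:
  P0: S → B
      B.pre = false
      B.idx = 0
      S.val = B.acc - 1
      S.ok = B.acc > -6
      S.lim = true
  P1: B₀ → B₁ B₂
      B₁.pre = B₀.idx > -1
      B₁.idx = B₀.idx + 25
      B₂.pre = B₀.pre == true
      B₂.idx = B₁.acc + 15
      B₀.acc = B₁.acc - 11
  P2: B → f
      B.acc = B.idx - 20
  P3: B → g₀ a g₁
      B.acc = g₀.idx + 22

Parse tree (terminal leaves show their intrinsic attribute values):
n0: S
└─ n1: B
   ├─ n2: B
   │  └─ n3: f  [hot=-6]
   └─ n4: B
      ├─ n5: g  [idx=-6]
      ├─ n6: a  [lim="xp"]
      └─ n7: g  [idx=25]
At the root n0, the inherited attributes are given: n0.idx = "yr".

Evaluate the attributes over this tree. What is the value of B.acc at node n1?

-6

1. n0.idx = "yr"  [given at root]
2. n1.pre = false  [false]
3. n1.idx = 0  [0]
4. n2.pre = true  [B₀.idx > -1]
5. n2.idx = 25  [B₀.idx + 25]
6. n3.hot = -6  [terminal]
7. n2.acc = 5  [B.idx - 20]
8. n4.pre = false  [B₀.pre == true]
9. n4.idx = 20  [B₁.acc + 15]
10. n5.idx = -6  [terminal]
11. n6.lim = "xp"  [terminal]
12. n7.idx = 25  [terminal]
13. n4.acc = 16  [g₀.idx + 22]
14. n1.acc = -6  [B₁.acc - 11]
15. n0.val = -7  [B.acc - 1]
16. n0.ok = false  [B.acc > -6]
17. n0.lim = true  [true]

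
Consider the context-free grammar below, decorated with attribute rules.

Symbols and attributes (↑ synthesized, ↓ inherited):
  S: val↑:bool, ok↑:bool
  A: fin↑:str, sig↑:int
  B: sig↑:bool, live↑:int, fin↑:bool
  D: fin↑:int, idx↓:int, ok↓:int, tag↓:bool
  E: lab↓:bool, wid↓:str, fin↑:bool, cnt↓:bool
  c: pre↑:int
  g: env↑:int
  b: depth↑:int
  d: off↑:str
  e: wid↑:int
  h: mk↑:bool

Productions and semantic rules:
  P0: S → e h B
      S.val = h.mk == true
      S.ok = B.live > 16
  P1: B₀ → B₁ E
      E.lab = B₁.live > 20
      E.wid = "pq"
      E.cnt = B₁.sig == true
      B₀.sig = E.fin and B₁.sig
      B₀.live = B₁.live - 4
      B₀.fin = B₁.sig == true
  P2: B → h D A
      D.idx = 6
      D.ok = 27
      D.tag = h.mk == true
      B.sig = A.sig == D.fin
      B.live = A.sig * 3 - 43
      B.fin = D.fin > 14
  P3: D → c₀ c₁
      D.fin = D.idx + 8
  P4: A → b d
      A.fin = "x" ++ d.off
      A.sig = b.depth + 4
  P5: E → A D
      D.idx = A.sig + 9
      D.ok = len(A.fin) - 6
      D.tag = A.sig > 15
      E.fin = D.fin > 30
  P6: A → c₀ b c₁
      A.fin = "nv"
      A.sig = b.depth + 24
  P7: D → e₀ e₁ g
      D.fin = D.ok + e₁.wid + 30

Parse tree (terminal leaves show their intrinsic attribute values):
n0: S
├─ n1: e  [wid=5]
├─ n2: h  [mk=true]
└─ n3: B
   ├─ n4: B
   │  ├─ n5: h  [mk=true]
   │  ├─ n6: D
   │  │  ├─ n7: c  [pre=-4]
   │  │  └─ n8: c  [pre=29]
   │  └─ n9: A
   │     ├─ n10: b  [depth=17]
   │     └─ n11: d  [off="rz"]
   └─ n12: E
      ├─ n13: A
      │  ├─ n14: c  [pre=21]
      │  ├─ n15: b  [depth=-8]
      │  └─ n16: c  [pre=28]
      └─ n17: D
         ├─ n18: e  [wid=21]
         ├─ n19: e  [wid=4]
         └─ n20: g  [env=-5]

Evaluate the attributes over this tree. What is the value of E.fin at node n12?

1. n1.wid = 5  [terminal]
2. n2.mk = true  [terminal]
3. n5.mk = true  [terminal]
4. n6.idx = 6  [6]
5. n6.ok = 27  [27]
6. n6.tag = true  [h.mk == true]
7. n7.pre = -4  [terminal]
8. n8.pre = 29  [terminal]
9. n6.fin = 14  [D.idx + 8]
10. n10.depth = 17  [terminal]
11. n11.off = "rz"  [terminal]
12. n9.fin = "xrz"  ["x" ++ d.off]
13. n9.sig = 21  [b.depth + 4]
14. n4.sig = false  [A.sig == D.fin]
15. n4.live = 20  [A.sig * 3 - 43]
16. n4.fin = false  [D.fin > 14]
17. n12.lab = false  [B₁.live > 20]
18. n12.wid = "pq"  ["pq"]
19. n12.cnt = false  [B₁.sig == true]
20. n14.pre = 21  [terminal]
21. n15.depth = -8  [terminal]
22. n16.pre = 28  [terminal]
23. n13.fin = "nv"  ["nv"]
24. n13.sig = 16  [b.depth + 24]
25. n17.idx = 25  [A.sig + 9]
26. n17.ok = -4  [len(A.fin) - 6]
27. n17.tag = true  [A.sig > 15]
28. n18.wid = 21  [terminal]
29. n19.wid = 4  [terminal]
30. n20.env = -5  [terminal]
31. n17.fin = 30  [D.ok + e₁.wid + 30]
32. n12.fin = false  [D.fin > 30]
33. n3.sig = false  [E.fin and B₁.sig]
34. n3.live = 16  [B₁.live - 4]
35. n3.fin = false  [B₁.sig == true]
36. n0.val = true  [h.mk == true]
37. n0.ok = false  [B.live > 16]

false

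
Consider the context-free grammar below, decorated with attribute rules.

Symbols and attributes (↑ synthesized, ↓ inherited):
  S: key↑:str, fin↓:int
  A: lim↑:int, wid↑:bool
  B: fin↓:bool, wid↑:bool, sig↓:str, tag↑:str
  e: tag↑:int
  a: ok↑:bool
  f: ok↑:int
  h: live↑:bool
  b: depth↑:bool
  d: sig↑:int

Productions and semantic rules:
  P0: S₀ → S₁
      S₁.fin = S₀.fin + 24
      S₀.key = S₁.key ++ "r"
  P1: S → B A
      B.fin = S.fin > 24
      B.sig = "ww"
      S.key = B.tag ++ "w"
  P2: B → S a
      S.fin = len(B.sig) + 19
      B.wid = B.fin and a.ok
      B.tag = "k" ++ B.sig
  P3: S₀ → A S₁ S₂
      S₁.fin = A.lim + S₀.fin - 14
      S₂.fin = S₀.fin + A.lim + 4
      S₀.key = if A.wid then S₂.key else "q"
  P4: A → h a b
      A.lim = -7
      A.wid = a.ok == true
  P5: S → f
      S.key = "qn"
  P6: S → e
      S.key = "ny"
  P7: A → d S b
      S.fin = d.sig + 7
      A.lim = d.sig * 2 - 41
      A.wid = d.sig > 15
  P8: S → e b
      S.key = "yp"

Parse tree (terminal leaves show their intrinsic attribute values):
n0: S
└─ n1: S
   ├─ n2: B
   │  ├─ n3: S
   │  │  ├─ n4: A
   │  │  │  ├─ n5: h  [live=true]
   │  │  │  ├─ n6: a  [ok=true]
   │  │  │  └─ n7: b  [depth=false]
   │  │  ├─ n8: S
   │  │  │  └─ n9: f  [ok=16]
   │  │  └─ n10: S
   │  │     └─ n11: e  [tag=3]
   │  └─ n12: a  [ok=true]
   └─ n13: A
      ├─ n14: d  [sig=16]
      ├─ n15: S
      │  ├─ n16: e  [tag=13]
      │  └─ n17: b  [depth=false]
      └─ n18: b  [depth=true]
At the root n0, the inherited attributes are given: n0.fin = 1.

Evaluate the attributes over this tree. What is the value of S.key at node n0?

"kwwwr"

1. n0.fin = 1  [given at root]
2. n1.fin = 25  [S₀.fin + 24]
3. n2.fin = true  [S.fin > 24]
4. n2.sig = "ww"  ["ww"]
5. n3.fin = 21  [len(B.sig) + 19]
6. n5.live = true  [terminal]
7. n6.ok = true  [terminal]
8. n7.depth = false  [terminal]
9. n4.lim = -7  [-7]
10. n4.wid = true  [a.ok == true]
11. n8.fin = 0  [A.lim + S₀.fin - 14]
12. n9.ok = 16  [terminal]
13. n8.key = "qn"  ["qn"]
14. n10.fin = 18  [S₀.fin + A.lim + 4]
15. n11.tag = 3  [terminal]
16. n10.key = "ny"  ["ny"]
17. n3.key = "ny"  [if A.wid then S₂.key else "q"]
18. n12.ok = true  [terminal]
19. n2.wid = true  [B.fin and a.ok]
20. n2.tag = "kww"  ["k" ++ B.sig]
21. n14.sig = 16  [terminal]
22. n15.fin = 23  [d.sig + 7]
23. n16.tag = 13  [terminal]
24. n17.depth = false  [terminal]
25. n15.key = "yp"  ["yp"]
26. n18.depth = true  [terminal]
27. n13.lim = -9  [d.sig * 2 - 41]
28. n13.wid = true  [d.sig > 15]
29. n1.key = "kwww"  [B.tag ++ "w"]
30. n0.key = "kwwwr"  [S₁.key ++ "r"]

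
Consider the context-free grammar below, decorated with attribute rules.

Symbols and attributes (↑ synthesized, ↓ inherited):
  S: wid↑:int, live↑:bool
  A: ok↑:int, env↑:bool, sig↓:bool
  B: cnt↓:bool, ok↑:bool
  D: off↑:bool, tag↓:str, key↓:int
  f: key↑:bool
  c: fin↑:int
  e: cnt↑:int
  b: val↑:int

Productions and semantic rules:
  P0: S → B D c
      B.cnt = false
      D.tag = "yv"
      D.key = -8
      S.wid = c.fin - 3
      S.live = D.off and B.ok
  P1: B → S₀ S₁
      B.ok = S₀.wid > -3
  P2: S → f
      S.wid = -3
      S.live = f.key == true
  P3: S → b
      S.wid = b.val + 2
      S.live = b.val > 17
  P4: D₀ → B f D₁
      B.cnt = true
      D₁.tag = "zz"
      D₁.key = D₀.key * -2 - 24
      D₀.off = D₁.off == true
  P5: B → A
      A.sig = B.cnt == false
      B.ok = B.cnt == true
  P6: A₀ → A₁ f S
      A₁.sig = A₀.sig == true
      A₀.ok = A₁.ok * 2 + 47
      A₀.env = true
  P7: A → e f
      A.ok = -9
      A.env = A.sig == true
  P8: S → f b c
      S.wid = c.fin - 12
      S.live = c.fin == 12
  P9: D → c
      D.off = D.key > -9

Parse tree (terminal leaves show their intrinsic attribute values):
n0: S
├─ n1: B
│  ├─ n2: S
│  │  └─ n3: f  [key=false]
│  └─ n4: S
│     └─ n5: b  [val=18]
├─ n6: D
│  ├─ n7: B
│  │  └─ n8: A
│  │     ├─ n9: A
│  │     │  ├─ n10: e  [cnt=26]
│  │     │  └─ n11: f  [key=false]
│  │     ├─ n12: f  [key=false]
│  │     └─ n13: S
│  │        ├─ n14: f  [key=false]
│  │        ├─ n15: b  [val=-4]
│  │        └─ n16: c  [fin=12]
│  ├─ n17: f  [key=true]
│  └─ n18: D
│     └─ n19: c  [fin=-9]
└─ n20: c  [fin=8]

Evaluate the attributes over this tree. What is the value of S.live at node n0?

false

1. n1.cnt = false  [false]
2. n3.key = false  [terminal]
3. n2.wid = -3  [-3]
4. n2.live = false  [f.key == true]
5. n5.val = 18  [terminal]
6. n4.wid = 20  [b.val + 2]
7. n4.live = true  [b.val > 17]
8. n1.ok = false  [S₀.wid > -3]
9. n6.tag = "yv"  ["yv"]
10. n6.key = -8  [-8]
11. n7.cnt = true  [true]
12. n8.sig = false  [B.cnt == false]
13. n9.sig = false  [A₀.sig == true]
14. n10.cnt = 26  [terminal]
15. n11.key = false  [terminal]
16. n9.ok = -9  [-9]
17. n9.env = false  [A.sig == true]
18. n12.key = false  [terminal]
19. n14.key = false  [terminal]
20. n15.val = -4  [terminal]
21. n16.fin = 12  [terminal]
22. n13.wid = 0  [c.fin - 12]
23. n13.live = true  [c.fin == 12]
24. n8.ok = 29  [A₁.ok * 2 + 47]
25. n8.env = true  [true]
26. n7.ok = true  [B.cnt == true]
27. n17.key = true  [terminal]
28. n18.tag = "zz"  ["zz"]
29. n18.key = -8  [D₀.key * -2 - 24]
30. n19.fin = -9  [terminal]
31. n18.off = true  [D.key > -9]
32. n6.off = true  [D₁.off == true]
33. n20.fin = 8  [terminal]
34. n0.wid = 5  [c.fin - 3]
35. n0.live = false  [D.off and B.ok]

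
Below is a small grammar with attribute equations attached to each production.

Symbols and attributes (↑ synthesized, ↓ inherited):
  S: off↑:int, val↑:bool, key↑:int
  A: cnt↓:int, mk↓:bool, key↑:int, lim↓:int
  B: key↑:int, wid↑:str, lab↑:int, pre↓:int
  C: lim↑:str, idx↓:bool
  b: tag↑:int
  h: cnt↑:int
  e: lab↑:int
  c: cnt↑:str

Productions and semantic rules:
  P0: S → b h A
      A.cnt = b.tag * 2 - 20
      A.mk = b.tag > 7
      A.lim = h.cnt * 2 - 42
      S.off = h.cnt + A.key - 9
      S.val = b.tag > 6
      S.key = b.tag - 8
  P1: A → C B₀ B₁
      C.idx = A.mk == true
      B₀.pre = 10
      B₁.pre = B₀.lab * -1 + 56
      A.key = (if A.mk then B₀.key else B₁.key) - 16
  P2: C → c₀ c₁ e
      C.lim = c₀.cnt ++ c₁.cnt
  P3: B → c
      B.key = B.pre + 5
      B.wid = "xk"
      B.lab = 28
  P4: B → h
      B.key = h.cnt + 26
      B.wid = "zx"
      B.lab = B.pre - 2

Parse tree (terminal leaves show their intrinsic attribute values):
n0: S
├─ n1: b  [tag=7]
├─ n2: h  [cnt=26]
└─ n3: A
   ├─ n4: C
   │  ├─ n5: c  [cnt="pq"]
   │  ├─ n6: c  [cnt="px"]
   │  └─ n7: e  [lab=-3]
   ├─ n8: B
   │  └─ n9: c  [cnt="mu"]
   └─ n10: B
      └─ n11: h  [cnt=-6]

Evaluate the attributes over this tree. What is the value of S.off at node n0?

21

1. n1.tag = 7  [terminal]
2. n2.cnt = 26  [terminal]
3. n3.cnt = -6  [b.tag * 2 - 20]
4. n3.mk = false  [b.tag > 7]
5. n3.lim = 10  [h.cnt * 2 - 42]
6. n4.idx = false  [A.mk == true]
7. n5.cnt = "pq"  [terminal]
8. n6.cnt = "px"  [terminal]
9. n7.lab = -3  [terminal]
10. n4.lim = "pqpx"  [c₀.cnt ++ c₁.cnt]
11. n8.pre = 10  [10]
12. n9.cnt = "mu"  [terminal]
13. n8.key = 15  [B.pre + 5]
14. n8.wid = "xk"  ["xk"]
15. n8.lab = 28  [28]
16. n10.pre = 28  [B₀.lab * -1 + 56]
17. n11.cnt = -6  [terminal]
18. n10.key = 20  [h.cnt + 26]
19. n10.wid = "zx"  ["zx"]
20. n10.lab = 26  [B.pre - 2]
21. n3.key = 4  [(if A.mk then B₀.key else B₁.key) - 16]
22. n0.off = 21  [h.cnt + A.key - 9]
23. n0.val = true  [b.tag > 6]
24. n0.key = -1  [b.tag - 8]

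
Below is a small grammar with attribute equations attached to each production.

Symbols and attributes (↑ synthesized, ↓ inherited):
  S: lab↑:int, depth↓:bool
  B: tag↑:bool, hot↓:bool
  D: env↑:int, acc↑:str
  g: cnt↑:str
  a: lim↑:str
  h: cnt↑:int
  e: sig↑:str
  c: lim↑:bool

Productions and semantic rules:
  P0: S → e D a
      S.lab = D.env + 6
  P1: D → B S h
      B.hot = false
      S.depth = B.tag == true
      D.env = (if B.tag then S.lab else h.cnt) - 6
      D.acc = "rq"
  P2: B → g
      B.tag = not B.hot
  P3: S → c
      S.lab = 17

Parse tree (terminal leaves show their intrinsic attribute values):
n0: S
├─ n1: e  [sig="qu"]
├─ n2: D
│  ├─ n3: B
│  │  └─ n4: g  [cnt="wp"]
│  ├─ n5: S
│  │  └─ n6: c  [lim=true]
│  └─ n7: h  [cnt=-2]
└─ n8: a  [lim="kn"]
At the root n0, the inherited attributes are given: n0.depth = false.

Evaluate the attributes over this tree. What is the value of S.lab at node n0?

1. n0.depth = false  [given at root]
2. n1.sig = "qu"  [terminal]
3. n3.hot = false  [false]
4. n4.cnt = "wp"  [terminal]
5. n3.tag = true  [not B.hot]
6. n5.depth = true  [B.tag == true]
7. n6.lim = true  [terminal]
8. n5.lab = 17  [17]
9. n7.cnt = -2  [terminal]
10. n2.env = 11  [(if B.tag then S.lab else h.cnt) - 6]
11. n2.acc = "rq"  ["rq"]
12. n8.lim = "kn"  [terminal]
13. n0.lab = 17  [D.env + 6]

17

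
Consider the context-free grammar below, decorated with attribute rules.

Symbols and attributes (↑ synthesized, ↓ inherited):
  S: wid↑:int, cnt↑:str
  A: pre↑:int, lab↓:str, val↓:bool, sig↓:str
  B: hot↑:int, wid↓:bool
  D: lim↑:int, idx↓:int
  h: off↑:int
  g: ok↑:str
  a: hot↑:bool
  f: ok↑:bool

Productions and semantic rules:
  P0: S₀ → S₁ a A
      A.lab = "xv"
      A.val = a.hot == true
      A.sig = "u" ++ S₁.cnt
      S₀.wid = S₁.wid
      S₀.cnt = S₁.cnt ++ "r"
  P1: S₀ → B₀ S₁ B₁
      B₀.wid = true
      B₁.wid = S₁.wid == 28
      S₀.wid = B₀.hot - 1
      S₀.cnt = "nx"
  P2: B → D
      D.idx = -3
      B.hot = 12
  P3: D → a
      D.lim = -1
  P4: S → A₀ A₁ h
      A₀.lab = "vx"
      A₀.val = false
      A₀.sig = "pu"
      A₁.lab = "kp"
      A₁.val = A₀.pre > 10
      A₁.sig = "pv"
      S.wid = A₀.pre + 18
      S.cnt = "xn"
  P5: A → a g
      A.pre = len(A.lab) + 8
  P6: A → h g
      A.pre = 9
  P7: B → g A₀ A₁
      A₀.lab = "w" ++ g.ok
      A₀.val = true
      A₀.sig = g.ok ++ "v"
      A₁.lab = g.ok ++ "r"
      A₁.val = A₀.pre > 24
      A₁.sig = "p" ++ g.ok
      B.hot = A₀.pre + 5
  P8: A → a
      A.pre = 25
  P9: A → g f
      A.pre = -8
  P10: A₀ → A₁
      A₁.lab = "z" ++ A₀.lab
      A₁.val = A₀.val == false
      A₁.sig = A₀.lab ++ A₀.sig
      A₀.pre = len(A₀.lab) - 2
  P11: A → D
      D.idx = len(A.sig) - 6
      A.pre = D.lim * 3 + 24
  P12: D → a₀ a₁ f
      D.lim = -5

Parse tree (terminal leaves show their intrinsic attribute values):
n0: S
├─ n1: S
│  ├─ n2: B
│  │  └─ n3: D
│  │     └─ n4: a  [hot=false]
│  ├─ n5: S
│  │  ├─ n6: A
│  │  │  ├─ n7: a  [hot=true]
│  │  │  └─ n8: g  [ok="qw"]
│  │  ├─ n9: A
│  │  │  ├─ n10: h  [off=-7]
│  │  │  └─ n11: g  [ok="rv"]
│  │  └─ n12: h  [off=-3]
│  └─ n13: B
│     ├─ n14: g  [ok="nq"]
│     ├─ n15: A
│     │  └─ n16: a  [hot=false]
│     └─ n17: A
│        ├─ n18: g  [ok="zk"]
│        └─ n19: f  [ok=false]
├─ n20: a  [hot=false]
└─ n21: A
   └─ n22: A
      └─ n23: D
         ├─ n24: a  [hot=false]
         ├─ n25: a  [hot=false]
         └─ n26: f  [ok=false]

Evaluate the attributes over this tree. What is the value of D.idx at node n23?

-1

1. n2.wid = true  [true]
2. n3.idx = -3  [-3]
3. n4.hot = false  [terminal]
4. n3.lim = -1  [-1]
5. n2.hot = 12  [12]
6. n6.lab = "vx"  ["vx"]
7. n6.val = false  [false]
8. n6.sig = "pu"  ["pu"]
9. n7.hot = true  [terminal]
10. n8.ok = "qw"  [terminal]
11. n6.pre = 10  [len(A.lab) + 8]
12. n9.lab = "kp"  ["kp"]
13. n9.val = false  [A₀.pre > 10]
14. n9.sig = "pv"  ["pv"]
15. n10.off = -7  [terminal]
16. n11.ok = "rv"  [terminal]
17. n9.pre = 9  [9]
18. n12.off = -3  [terminal]
19. n5.wid = 28  [A₀.pre + 18]
20. n5.cnt = "xn"  ["xn"]
21. n13.wid = true  [S₁.wid == 28]
22. n14.ok = "nq"  [terminal]
23. n15.lab = "wnq"  ["w" ++ g.ok]
24. n15.val = true  [true]
25. n15.sig = "nqv"  [g.ok ++ "v"]
26. n16.hot = false  [terminal]
27. n15.pre = 25  [25]
28. n17.lab = "nqr"  [g.ok ++ "r"]
29. n17.val = true  [A₀.pre > 24]
30. n17.sig = "pnq"  ["p" ++ g.ok]
31. n18.ok = "zk"  [terminal]
32. n19.ok = false  [terminal]
33. n17.pre = -8  [-8]
34. n13.hot = 30  [A₀.pre + 5]
35. n1.wid = 11  [B₀.hot - 1]
36. n1.cnt = "nx"  ["nx"]
37. n20.hot = false  [terminal]
38. n21.lab = "xv"  ["xv"]
39. n21.val = false  [a.hot == true]
40. n21.sig = "unx"  ["u" ++ S₁.cnt]
41. n22.lab = "zxv"  ["z" ++ A₀.lab]
42. n22.val = true  [A₀.val == false]
43. n22.sig = "xvunx"  [A₀.lab ++ A₀.sig]
44. n23.idx = -1  [len(A.sig) - 6]
45. n24.hot = false  [terminal]
46. n25.hot = false  [terminal]
47. n26.ok = false  [terminal]
48. n23.lim = -5  [-5]
49. n22.pre = 9  [D.lim * 3 + 24]
50. n21.pre = 0  [len(A₀.lab) - 2]
51. n0.wid = 11  [S₁.wid]
52. n0.cnt = "nxr"  [S₁.cnt ++ "r"]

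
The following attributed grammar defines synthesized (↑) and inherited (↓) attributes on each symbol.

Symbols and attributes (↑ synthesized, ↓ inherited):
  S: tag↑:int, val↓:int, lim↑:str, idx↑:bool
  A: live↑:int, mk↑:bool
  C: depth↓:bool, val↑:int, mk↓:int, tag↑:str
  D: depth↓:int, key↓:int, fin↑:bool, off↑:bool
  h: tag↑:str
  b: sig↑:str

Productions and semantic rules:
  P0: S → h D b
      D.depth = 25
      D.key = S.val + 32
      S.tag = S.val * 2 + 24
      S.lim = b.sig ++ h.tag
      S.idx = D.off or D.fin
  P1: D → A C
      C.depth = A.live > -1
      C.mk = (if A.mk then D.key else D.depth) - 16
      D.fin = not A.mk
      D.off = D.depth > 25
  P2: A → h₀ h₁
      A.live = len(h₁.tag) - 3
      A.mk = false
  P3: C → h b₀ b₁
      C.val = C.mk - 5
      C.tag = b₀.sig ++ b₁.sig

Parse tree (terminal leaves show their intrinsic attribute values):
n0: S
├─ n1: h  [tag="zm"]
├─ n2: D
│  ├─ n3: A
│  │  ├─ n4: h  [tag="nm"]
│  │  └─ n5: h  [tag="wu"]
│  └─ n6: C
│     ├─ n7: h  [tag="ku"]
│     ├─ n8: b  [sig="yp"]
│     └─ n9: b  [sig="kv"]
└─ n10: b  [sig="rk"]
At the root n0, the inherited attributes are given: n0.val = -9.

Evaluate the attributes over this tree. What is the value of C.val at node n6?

4

1. n0.val = -9  [given at root]
2. n1.tag = "zm"  [terminal]
3. n2.depth = 25  [25]
4. n2.key = 23  [S.val + 32]
5. n4.tag = "nm"  [terminal]
6. n5.tag = "wu"  [terminal]
7. n3.live = -1  [len(h₁.tag) - 3]
8. n3.mk = false  [false]
9. n6.depth = false  [A.live > -1]
10. n6.mk = 9  [(if A.mk then D.key else D.depth) - 16]
11. n7.tag = "ku"  [terminal]
12. n8.sig = "yp"  [terminal]
13. n9.sig = "kv"  [terminal]
14. n6.val = 4  [C.mk - 5]
15. n6.tag = "ypkv"  [b₀.sig ++ b₁.sig]
16. n2.fin = true  [not A.mk]
17. n2.off = false  [D.depth > 25]
18. n10.sig = "rk"  [terminal]
19. n0.tag = 6  [S.val * 2 + 24]
20. n0.lim = "rkzm"  [b.sig ++ h.tag]
21. n0.idx = true  [D.off or D.fin]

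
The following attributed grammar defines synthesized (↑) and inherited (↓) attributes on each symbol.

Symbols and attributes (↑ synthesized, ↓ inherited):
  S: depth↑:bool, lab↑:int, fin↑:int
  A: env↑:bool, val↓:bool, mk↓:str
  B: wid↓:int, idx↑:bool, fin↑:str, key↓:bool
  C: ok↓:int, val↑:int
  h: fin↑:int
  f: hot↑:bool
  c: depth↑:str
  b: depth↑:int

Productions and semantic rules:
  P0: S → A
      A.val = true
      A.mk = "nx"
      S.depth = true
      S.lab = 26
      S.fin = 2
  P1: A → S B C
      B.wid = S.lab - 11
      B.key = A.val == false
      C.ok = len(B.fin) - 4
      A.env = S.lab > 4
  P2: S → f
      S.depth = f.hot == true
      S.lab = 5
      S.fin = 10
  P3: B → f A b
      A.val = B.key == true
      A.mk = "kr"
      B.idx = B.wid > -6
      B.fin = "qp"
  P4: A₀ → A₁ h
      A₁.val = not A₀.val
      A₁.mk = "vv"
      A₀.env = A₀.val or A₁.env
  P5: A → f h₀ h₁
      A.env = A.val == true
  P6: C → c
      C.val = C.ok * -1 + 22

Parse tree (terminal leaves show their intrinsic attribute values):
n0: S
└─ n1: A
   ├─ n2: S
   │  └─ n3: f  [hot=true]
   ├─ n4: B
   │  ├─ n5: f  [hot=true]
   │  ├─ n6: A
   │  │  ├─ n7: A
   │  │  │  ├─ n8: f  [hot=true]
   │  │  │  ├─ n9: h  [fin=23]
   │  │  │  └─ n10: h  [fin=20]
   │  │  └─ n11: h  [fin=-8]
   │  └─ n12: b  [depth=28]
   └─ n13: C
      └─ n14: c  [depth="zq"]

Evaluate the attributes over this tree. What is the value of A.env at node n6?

true

1. n1.val = true  [true]
2. n1.mk = "nx"  ["nx"]
3. n3.hot = true  [terminal]
4. n2.depth = true  [f.hot == true]
5. n2.lab = 5  [5]
6. n2.fin = 10  [10]
7. n4.wid = -6  [S.lab - 11]
8. n4.key = false  [A.val == false]
9. n5.hot = true  [terminal]
10. n6.val = false  [B.key == true]
11. n6.mk = "kr"  ["kr"]
12. n7.val = true  [not A₀.val]
13. n7.mk = "vv"  ["vv"]
14. n8.hot = true  [terminal]
15. n9.fin = 23  [terminal]
16. n10.fin = 20  [terminal]
17. n7.env = true  [A.val == true]
18. n11.fin = -8  [terminal]
19. n6.env = true  [A₀.val or A₁.env]
20. n12.depth = 28  [terminal]
21. n4.idx = false  [B.wid > -6]
22. n4.fin = "qp"  ["qp"]
23. n13.ok = -2  [len(B.fin) - 4]
24. n14.depth = "zq"  [terminal]
25. n13.val = 24  [C.ok * -1 + 22]
26. n1.env = true  [S.lab > 4]
27. n0.depth = true  [true]
28. n0.lab = 26  [26]
29. n0.fin = 2  [2]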